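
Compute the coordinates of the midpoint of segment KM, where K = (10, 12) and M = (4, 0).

The midpoint is the point halfway along the segment.
Move half the horizontal distance: 10 + (4 - 10)/2 = 10 + -6/2 = 7
Move half the vertical distance: 12 + (0 - 12)/2 = 12 + -12/2 = 6
Midpoint = (7, 6)

(7, 6)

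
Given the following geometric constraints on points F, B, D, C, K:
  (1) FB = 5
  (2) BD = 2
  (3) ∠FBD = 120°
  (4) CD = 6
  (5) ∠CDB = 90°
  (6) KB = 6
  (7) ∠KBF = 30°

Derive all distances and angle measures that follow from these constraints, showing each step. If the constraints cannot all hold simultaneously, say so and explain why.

The constraints are consistent.

Step 1: From FB = 5, BD = 2, and ∠FBD = 120°, by the law of cosines:
  FD² = FB² + BD² - 2·FB·BD·cos(120°) = 25 + 4 + 10 = 39
  FD = √39

Step 2: From FB = 5, BK = 6, and ∠FBK = 30°, by the law of cosines:
  FK² = FB² + BK² - 2·FB·BK·cos(30°) = 25 + 36 - 51.96 = 9.038
  FK ≈ 3.01

Step 3: From BD = 2, DC = 6, and ∠BDC = 90°, by the law of cosines:
  BC² = BD² + DC² - 2·BD·DC·cos(90°) = 4 + 36 - 0 = 40
  BC = 2·√10

Step 4: From FB = 5, FD = √39, BD = 2, by the inverse law of cosines:
  cos(∠BFD) = (FB² + FD² - BD²) / (2·FB·FD)
  ∠BFD = 16.1°

Step 5: From FB = 5, FK = 3.01, BK = 6, by the inverse law of cosines:
  cos(∠BFK) = (FB² + FK² - BK²) / (2·FB·FK)
  ∠BFK = 93.74°

Step 6: From BC = 2·√10, BD = 2, CD = 6, by the inverse law of cosines:
  cos(∠CBD) = (BC² + BD² - CD²) / (2·BC·BD)
  ∠CBD = 71.57°

Step 7: From DB = 2, DF = √39, BF = 5, by the inverse law of cosines:
  cos(∠BDF) = (DB² + DF² - BF²) / (2·DB·DF)
  ∠BDF = 43.9°

Step 8: From CB = 2·√10, CD = 6, BD = 2, by the inverse law of cosines:
  cos(∠BCD) = (CB² + CD² - BD²) / (2·CB·CD)
  ∠BCD = 18.43°

Step 9: From KB = 6, KF = 3.01, BF = 5, by the inverse law of cosines:
  cos(∠BKF) = (KB² + KF² - BF²) / (2·KB·KF)
  ∠BKF = 56.26°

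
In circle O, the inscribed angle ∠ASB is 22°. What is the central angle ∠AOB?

By the inscribed angle theorem, the central angle is twice the inscribed angle.
Central angle = 2 × 22° = 44°

44°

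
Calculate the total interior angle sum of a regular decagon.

The sum of interior angles of an n-sided polygon is (n - 2) * 180.
For n = 10: (10 - 2) * 180 = 8 * 180 = 1440 degrees.

1440 degrees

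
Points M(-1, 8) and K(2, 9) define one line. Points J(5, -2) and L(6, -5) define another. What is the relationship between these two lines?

Slope of line 1: m1 = (9 - 8)/(2 - -1) = 1/3 = 1/3
Slope of line 2: m2 = (-5 - -2)/(6 - 5) = -3/1 = -3
m1 * m2 = -1, so perpendicular.

Perpendicular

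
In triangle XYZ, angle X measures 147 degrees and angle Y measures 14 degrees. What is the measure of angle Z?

Let angle Z = x. Then 147 + 14 + x = 180.
x = 180 - 161 = 19 degrees.

19 degrees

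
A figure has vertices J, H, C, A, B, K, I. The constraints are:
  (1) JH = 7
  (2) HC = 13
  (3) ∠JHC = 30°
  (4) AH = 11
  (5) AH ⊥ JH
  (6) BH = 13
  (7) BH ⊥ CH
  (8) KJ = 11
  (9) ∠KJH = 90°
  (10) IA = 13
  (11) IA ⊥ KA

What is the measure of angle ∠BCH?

Step 1: By the law of cosines on triangle CHB: CB² = 13² + 13² − 2·13·13·cos(90°) = 338, so CB = 13·√2.
Step 2: By the inverse law of cosines on triangle BCH: cos(∠BCH) = ((13·√2)² + 13² − 13²) / (2·13·√2·13) = 338/478 = 0.7071, so ∠BCH = 45°.

Therefore, the measure of angle ∠BCH = 45°.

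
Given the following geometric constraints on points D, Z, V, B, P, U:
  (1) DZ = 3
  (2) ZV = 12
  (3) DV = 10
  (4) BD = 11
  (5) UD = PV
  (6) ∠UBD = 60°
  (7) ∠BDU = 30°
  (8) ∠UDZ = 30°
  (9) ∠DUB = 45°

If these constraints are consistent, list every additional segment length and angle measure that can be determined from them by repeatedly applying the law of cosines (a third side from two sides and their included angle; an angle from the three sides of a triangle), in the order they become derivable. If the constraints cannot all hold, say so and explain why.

These constraints are not satisfiable: (6), (7) and (9) are the three interior angles of triangle UBD, which must sum to 180°, but 60° + 30° + 45° = 135°. No planar figure meets all of them, so nothing further can be derived.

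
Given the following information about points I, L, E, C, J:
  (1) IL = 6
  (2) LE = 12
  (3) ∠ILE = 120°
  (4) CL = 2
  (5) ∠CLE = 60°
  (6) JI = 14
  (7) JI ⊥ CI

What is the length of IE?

Step 1: By the law of cosines on triangle ILE: IE² = 6² + 12² − 2·6·12·cos(120°) = 252, so IE = 6·√7.

Therefore, the length of IE = 6·√7.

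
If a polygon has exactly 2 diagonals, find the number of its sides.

Using d = n(n - 3)/2, we solve 2 = n(n - 3)/2.
So n(n - 3) = 4.
Testing n = 4: 4 * 1 = 4 = 4. Correct.
The polygon has 4 sides.

4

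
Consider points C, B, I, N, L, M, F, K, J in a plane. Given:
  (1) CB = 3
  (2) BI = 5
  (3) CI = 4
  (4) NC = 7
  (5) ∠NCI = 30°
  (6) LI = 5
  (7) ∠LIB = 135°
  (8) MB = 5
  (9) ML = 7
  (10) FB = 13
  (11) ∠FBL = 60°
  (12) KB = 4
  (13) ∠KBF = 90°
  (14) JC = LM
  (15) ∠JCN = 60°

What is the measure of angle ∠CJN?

From the given relations: JC = LM = 7.
Step 1: By the law of cosines on triangle JCN: JN² = 7² + 7² − 2·7·7·cos(60°) = 49, so JN = 7.
Step 2: By the inverse law of cosines on triangle CJN: cos(∠CJN) = (7² + 7² − 7²) / (2·7·7) = 49/98 = 0.5, so ∠CJN = 60°.

Therefore, the measure of angle ∠CJN = 60°.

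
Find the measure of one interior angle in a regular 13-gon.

Each interior angle of a regular n-gon is (n - 2) * 180 / n.
For n = 13: (13 - 2) * 180 / 13 = 1980/13 = 1980/13 degrees.

1980/13 degrees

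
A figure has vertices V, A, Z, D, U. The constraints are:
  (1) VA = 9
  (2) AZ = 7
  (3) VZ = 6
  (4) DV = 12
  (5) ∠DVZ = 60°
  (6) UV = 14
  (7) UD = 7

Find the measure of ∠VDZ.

Step 1: By the law of cosines on triangle DVZ: DZ² = 12² + 6² − 2·12·6·cos(60°) = 108, so DZ = 6·√3.
Step 2: By the inverse law of cosines on triangle VDZ: cos(∠VDZ) = (12² + (6·√3)² − 6²) / (2·12·6·√3) = 216/249.42 = 0.866, so ∠VDZ = 30°.

Therefore, the measure of angle ∠VDZ = 30°.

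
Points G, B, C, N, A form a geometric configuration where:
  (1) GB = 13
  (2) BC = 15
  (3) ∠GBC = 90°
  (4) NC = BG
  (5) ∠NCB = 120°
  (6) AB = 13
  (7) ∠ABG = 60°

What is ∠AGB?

Step 1: By the law of cosines on triangle GBA: GA² = 13² + 13² − 2·13·13·cos(60°) = 169, so GA = 13.
Step 2: By the inverse law of cosines on triangle AGB: cos(∠AGB) = (13² + 13² − 13²) / (2·13·13) = 169/338 = 0.5, so ∠AGB = 60°.

Therefore, the measure of angle ∠AGB = 60°.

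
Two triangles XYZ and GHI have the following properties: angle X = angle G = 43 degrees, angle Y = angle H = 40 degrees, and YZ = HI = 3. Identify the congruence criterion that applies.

The given information matches AAS: Two pairs of corresponding angles and a non-included side are equal (Angle-Angle-Side).

AAS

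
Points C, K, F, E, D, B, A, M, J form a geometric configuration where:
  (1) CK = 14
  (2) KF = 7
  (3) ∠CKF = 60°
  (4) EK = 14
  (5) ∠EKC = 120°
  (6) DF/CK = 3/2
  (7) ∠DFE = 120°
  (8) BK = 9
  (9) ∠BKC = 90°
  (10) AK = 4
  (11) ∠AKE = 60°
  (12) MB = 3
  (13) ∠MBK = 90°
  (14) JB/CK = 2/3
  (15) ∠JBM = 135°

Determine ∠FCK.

Step 1: By the law of cosines on triangle CKF: CF² = 14² + 7² − 2·14·7·cos(60°) = 147, so CF = 7·√3.
Step 2: By the inverse law of cosines on triangle FCK: cos(∠FCK) = ((7·√3)² + 14² − 7²) / (2·7·√3·14) = 294/339.48 = 0.866, so ∠FCK = 30°.

Therefore, the measure of angle ∠FCK = 30°.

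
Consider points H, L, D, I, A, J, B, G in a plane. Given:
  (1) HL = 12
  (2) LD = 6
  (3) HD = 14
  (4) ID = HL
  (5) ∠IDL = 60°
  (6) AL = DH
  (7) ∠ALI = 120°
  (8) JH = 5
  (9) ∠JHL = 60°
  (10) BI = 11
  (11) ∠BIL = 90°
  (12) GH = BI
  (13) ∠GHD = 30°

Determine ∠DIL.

From the given relations: ID = HL = 12.
Step 1: By the law of cosines on triangle IDL: IL² = 12² + 6² − 2·12·6·cos(60°) = 108, so IL = 6·√3.
Step 2: By the inverse law of cosines on triangle DIL: cos(∠DIL) = (12² + (6·√3)² − 6²) / (2·12·6·√3) = 216/249.42 = 0.866, so ∠DIL = 30°.

Therefore, the measure of angle ∠DIL = 30°.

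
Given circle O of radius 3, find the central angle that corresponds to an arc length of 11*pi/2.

The full circumference is 2πr = 6*pi.
The arc is 11*pi/2 / 6*pi = 11/12 of the full circle.
So the central angle = 11/12 × 360° = 330°.

330°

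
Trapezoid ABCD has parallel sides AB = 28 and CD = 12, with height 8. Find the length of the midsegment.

midsegment = (28 + 12) / 2 = 40 / 2 = 20

20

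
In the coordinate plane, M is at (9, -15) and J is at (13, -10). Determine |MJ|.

d = sqrt((13 - 9)^2 + (-10 - -15)^2)
d = sqrt(4^2 + 5^2)
d = sqrt(16 + 25)
d = sqrt(41)

sqrt(41)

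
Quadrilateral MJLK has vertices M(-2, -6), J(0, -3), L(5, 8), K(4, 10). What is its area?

Using the Shoelace formula for a quadrilateral (vertices in order):
Area = (1/2)|sum of (x_i * y_(i+1) - x_(i+1) * y_i)|
Terms: (-2*-3 - 0*-6) = 6, (0*8 - 5*-3) = 15, (5*10 - 4*8) = 18, (4*-6 - -2*10) = -4
Sum = 35
Area = (1/2)(35) = 35/2

35/2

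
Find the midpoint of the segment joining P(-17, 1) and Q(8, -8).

The midpoint is the average of the coordinates:
x: (-17 + 8)/2 = -9/2
y: (1 + -8)/2 = -7/2
Midpoint = (-9/2, -7/2)

(-9/2, -7/2)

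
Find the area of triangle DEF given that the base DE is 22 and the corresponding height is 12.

Area = (1/2) * base * height
Area = (1/2) * 22 * 12
Area = 132

132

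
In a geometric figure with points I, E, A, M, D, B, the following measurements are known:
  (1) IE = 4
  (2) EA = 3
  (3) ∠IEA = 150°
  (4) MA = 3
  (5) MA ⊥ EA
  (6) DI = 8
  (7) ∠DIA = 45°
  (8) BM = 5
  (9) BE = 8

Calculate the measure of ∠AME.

Step 1: By the law of cosines on triangle MAE: ME² = 3² + 3² − 2·3·3·cos(90°) = 18, so ME = 3·√2.
Step 2: By the inverse law of cosines on triangle AME: cos(∠AME) = (3² + (3·√2)² − 3²) / (2·3·3·√2) = 18/25.46 = 0.7071, so ∠AME = 45°.

Therefore, the measure of angle ∠AME = 45°.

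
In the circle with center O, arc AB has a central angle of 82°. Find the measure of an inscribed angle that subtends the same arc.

By the inscribed angle theorem, the inscribed angle is half the central angle.
Inscribed angle = 82° / 2 = 41°

41°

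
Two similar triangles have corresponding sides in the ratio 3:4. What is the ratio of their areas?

The ratio of areas of similar triangles equals the square of the side ratio.
Side ratio = 3:4
Area ratio = (3/4)^2 = 9/16 = 9:16

9:16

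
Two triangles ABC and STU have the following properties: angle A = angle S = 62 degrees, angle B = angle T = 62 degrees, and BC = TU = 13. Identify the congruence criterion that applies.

The given information matches AAS: Two pairs of corresponding angles and a non-included side are equal (Angle-Angle-Side).

AAS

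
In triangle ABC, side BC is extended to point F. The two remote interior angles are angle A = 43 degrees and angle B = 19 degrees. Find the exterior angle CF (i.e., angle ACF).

Exterior angle = 43 + 19 = 62 degrees (exterior angle theorem).

62 degrees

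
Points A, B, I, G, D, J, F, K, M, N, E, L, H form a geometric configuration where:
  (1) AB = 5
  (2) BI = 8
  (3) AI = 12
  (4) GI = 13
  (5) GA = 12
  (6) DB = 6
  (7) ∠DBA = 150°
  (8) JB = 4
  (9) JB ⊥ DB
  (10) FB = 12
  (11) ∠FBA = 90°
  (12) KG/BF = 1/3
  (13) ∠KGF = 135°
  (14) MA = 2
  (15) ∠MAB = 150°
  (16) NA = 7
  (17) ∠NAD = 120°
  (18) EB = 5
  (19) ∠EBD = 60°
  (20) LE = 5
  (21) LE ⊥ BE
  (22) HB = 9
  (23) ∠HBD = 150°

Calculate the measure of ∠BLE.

Step 1: By the law of cosines on triangle LEB: LB² = 5² + 5² − 2·5·5·cos(90°) = 50, so LB = 5·√2.
Step 2: By the inverse law of cosines on triangle BLE: cos(∠BLE) = ((5·√2)² + 5² − 5²) / (2·5·√2·5) = 50/70.71 = 0.7071, so ∠BLE = 45°.

Therefore, the measure of angle ∠BLE = 45°.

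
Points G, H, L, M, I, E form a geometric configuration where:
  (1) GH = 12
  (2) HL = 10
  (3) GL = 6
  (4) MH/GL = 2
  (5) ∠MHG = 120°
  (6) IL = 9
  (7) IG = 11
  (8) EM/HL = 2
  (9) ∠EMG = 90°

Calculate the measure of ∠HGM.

From the given relations: MH = 2·GL = 2·6 = 12.
Step 1: By the law of cosines on triangle GHM: GM² = 12² + 12² − 2·12·12·cos(120°) = 432, so GM = 12·√3.
Step 2: By the inverse law of cosines on triangle HGM: cos(∠HGM) = (12² + (12·√3)² − 12²) / (2·12·12·√3) = 432/498.83 = 0.866, so ∠HGM = 30°.

Therefore, the measure of angle ∠HGM = 30°.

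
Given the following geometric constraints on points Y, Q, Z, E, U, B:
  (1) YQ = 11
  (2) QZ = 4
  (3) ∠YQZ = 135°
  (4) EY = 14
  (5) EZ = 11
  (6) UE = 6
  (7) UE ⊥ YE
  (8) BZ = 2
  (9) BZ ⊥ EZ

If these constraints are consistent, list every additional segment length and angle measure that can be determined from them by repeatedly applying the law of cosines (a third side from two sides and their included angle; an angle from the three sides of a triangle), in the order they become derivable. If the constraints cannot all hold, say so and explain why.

The constraints are consistent. Derivable facts, in order:
After 1 step:
- EB = 5·√5
- YU = 2·√58
- YZ ≈ 14.11
After 2 steps:
- ∠BEZ = 10.3°
- ∠EBZ = 79.7°
- ∠EUY = 66.8°
- ∠EYU = 23.2°
- ∠EYZ = 46.06°
- ∠EZY = 66.42°
- ∠QYZ = 11.56°
- ∠QZY = 33.44°
- ∠YEZ = 67.52°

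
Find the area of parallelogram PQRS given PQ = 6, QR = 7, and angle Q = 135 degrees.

Area = 6 * 7 * sin(135°) = 42 * sqrt(2)/2 = 21*sqrt(2)

21*sqrt(2)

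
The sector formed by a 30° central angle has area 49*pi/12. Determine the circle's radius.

The sector covers 30°/360° = 1/12 of the full circle.
Full circle area = 49*pi/12 / 1/12 = 49*pi.
Since full area = πr², we get r² = 49*pi/π = 49, so r = 7.

7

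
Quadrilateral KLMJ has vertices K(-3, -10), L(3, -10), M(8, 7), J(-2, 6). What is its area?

Using the Shoelace formula for a quadrilateral (vertices in order):
Area = (1/2)|sum of (x_i * y_(i+1) - x_(i+1) * y_i)|
Terms: (-3*-10 - 3*-10) = 60, (3*7 - 8*-10) = 101, (8*6 - -2*7) = 62, (-2*-10 - -3*6) = 38
Sum = 261
Area = (1/2)(261) = 261/2

261/2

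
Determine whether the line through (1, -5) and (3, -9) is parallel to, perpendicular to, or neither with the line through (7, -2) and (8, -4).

Slope of line 1: m1 = (-9 - -5)/(3 - 1) = -4/2 = -2
Slope of line 2: m2 = (-4 - -2)/(8 - 7) = -2/1 = -2
Since m1 = m2 = -2, the lines are parallel.

Parallel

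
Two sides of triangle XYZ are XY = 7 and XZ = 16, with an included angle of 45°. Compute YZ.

Law of cosines: YZ^2 = 7^2 + 16^2 - 2(7)(16)cos(45°) = 305 - 112*sqrt(2), so YZ = sqrt(305 - 112*sqrt(2)).

sqrt(305 - 112*sqrt(2))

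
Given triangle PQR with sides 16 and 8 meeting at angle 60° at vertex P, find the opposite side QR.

By the law of cosines: QR^2 = PQ^2 + PR^2 - 2*PQ*PR*cos(P)
QR^2 = 16^2 + 8^2 - 2*16*8*cos(60°)
QR^2 = 256 + 64 - 256*(1/2)
QR^2 = 192
QR = 8*sqrt(3)

8*sqrt(3)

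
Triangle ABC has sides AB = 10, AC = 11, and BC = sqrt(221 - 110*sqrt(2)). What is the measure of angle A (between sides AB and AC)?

When all three sides of a triangle are known, the law of cosines can be rearranged to find any angle.
cos(C) = (a² + b² - c²) / (2ab) gives cos(A) = sqrt(2)/2.
Taking the inverse cosine: A = 45°.

45°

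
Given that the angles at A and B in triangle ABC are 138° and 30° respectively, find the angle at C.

The interior angles sum to 180°: angle C = 180 - 138 - 30 = 12°.
The triangle is obtuse (angles 138°, 30°, 12°).

12 degrees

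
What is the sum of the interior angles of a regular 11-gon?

The sum of interior angles of an n-sided polygon is (n - 2) * 180.
For n = 11: (11 - 2) * 180 = 9 * 180 = 1620 degrees.

1620 degrees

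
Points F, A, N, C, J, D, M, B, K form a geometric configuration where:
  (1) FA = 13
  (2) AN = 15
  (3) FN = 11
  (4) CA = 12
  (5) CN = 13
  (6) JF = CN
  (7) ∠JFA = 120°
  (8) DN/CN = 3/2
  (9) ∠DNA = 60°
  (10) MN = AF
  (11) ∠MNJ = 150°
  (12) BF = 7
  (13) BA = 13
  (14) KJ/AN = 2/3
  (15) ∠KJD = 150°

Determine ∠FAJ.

From the given relations: JF = CN = 13.
Step 1: By the law of cosines on triangle AFJ: AJ² = 13² + 13² − 2·13·13·cos(120°) = 507, so AJ = 13·√3.
Step 2: By the inverse law of cosines on triangle FAJ: cos(∠FAJ) = (13² + (13·√3)² − 13²) / (2·13·13·√3) = 507/585.43 = 0.866, so ∠FAJ = 30°.

Therefore, the measure of angle ∠FAJ = 30°.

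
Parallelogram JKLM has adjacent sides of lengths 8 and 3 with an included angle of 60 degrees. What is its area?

Area = a * b * sin(theta)
Area = 8 * 3 * sin(60 degrees)
Area = 24 * sqrt(3)/2
Area = 12*sqrt(3)

12*sqrt(3)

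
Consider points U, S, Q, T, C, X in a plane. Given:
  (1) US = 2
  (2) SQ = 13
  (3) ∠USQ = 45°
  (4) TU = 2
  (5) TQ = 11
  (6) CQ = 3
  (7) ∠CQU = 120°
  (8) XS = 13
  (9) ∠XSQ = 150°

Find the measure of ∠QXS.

Step 1: By the law of cosines on triangle XSQ: XQ² = 13² + 13² − 2·13·13·cos(150°) = 630.72, so XQ ≈ 25.11.
Step 2: By the inverse law of cosines on triangle QXS: cos(∠QXS) = (25.11² + 13² − 13²) / (2·25.11·13) = 630.72/652.97 = 0.9659, so ∠QXS = 15°.

Therefore, the measure of angle ∠QXS = 15°.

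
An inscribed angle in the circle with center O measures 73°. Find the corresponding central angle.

The inscribed angle theorem states that a central angle is always twice any inscribed angle that subtends the same arc.
Since the inscribed angle is 73°, the central angle = 2 × 73° = 146°.

146°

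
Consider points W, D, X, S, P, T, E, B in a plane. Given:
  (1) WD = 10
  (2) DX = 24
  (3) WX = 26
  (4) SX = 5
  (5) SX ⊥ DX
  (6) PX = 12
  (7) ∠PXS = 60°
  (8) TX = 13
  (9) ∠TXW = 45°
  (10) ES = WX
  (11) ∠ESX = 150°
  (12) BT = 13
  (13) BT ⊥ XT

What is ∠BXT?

Step 1: By the law of cosines on triangle XTB: XB² = 13² + 13² − 2·13·13·cos(90°) = 338, so XB = 13·√2.
Step 2: By the inverse law of cosines on triangle BXT: cos(∠BXT) = ((13·√2)² + 13² − 13²) / (2·13·√2·13) = 338/478 = 0.7071, so ∠BXT = 45°.

Therefore, the measure of angle ∠BXT = 45°.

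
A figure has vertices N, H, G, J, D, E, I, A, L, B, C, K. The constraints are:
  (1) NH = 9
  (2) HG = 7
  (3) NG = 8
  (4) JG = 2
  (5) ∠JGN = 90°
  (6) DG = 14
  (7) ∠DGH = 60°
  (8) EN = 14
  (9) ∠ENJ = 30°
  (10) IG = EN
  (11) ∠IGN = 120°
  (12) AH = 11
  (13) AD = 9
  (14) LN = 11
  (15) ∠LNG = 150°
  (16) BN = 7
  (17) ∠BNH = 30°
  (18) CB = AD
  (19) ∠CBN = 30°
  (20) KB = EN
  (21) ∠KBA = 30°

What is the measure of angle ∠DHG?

Step 1: By the law of cosines on triangle HGD: HD² = 7² + 14² − 2·7·14·cos(60°) = 147, so HD = 7·√3.
Step 2: By the inverse law of cosines on triangle DHG: cos(∠DHG) = ((7·√3)² + 7² − 14²) / (2·7·√3·7) = 0/169.74 = 0, so ∠DHG = 90°.

Therefore, the measure of angle ∠DHG = 90°.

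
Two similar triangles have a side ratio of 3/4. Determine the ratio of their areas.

The ratio of areas of similar triangles equals the square of the side ratio.
Side ratio = 3:4
Area ratio = (3/4)^2 = 9/16 = 9:16

9:16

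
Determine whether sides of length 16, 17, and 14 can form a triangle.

Sort the sides: 14, 16, 17.
It suffices to check that the sum of the two smallest exceeds the largest:
14 + 16 = 30 > 17. ✓
Yes, a valid triangle can be formed.

Yes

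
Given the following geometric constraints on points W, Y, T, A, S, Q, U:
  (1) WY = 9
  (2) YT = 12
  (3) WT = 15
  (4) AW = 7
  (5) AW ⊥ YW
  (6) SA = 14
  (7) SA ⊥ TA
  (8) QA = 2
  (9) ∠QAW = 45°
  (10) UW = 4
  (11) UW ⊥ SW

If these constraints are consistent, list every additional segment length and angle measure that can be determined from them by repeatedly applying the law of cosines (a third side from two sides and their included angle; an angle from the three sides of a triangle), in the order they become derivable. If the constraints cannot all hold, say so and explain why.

The constraints are consistent. Derivable facts, in order:
After 1 step:
- WQ ≈ 5.76
- YA = √130
- ∠TWY = 53.13°
- ∠TYW = 90°
- ∠WTY = 36.87°
After 2 steps:
- ∠AQW = 120.79°
- ∠AWQ = 14.21°
- ∠AYW = 37.87°
- ∠WAY = 52.13°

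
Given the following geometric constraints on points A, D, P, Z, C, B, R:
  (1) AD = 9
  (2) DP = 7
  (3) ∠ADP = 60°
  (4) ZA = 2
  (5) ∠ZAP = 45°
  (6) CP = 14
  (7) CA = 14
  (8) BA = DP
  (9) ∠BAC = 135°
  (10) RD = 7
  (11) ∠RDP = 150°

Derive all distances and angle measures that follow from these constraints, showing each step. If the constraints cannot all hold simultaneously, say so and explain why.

The constraints are consistent.

From the given relations:
  BA = DP = 7

Step 1: From AD = 9, DP = 7, and ∠ADP = 60°, by the law of cosines:
  AP² = AD² + DP² - 2·AD·DP·cos(60°) = 81 + 49 - 63 = 67
  AP = √67

Step 2: From PD = 7, DR = 7, and ∠PDR = 150°, by the law of cosines:
  PR² = PD² + DR² - 2·PD·DR·cos(150°) = 49 + 49 + 84.87 = 182.9
  PR ≈ 13.52

Step 3: From CA = 14, AB = 7, and ∠CAB = 135°, by the law of cosines:
  CB² = CA² + AB² - 2·CA·AB·cos(135°) = 196 + 49 + 138.6 = 383.6
  CB ≈ 19.59

Step 4: From PA = √67, AZ = 2, and ∠PAZ = 45°, by the law of cosines:
  PZ² = PA² + AZ² - 2·PA·AZ·cos(45°) = 67 + 4 - 23.15 = 47.85
  PZ ≈ 6.92

Step 5: From AC = 14, AP = √67, CP = 14, by the inverse law of cosines:
  cos(∠CAP) = (AC² + AP² - CP²) / (2·AC·AP)
  ∠CAP = 73°

Step 6: From AD = 9, AP = √67, DP = 7, by the inverse law of cosines:
  cos(∠DAP) = (AD² + AP² - DP²) / (2·AD·AP)
  ∠DAP = 47.78°

Step 7: From PA = √67, PC = 14, AC = 14, by the inverse law of cosines:
  cos(∠APC) = (PA² + PC² - AC²) / (2·PA·PC)
  ∠APC = 73°

Step 8: From PA = √67, PD = 7, AD = 9, by the inverse law of cosines:
  cos(∠APD) = (PA² + PD² - AD²) / (2·PA·PD)
  ∠APD = 72.22°

Step 9: From PD = 7, PR = 13.52, DR = 7, by the inverse law of cosines:
  cos(∠DPR) = (PD² + PR² - DR²) / (2·PD·PR)
  ∠DPR = 15°

Step 10: From CA = 14, CB = 19.59, AB = 7, by the inverse law of cosines:
  cos(∠ACB) = (CA² + CB² - AB²) / (2·CA·CB)
  ∠ACB = 14.64°

Step 11: From CA = 14, CP = 14, AP = √67, by the inverse law of cosines:
  cos(∠ACP) = (CA² + CP² - AP²) / (2·CA·CP)
  ∠ACP = 34°

Step 12: From BA = 7, BC = 19.59, AC = 14, by the inverse law of cosines:
  cos(∠ABC) = (BA² + BC² - AC²) / (2·BA·BC)
  ∠ABC = 30.36°

Step 13: From RD = 7, RP = 13.52, DP = 7, by the inverse law of cosines:
  cos(∠DRP) = (RD² + RP² - DP²) / (2·RD·RP)
  ∠DRP = 15°

Step 14: From PA = √67, PZ = 6.92, AZ = 2, by the inverse law of cosines:
  cos(∠APZ) = (PA² + PZ² - AZ²) / (2·PA·PZ)
  ∠APZ = 11.8°

Step 15: From ZA = 2, ZP = 6.92, AP = √67, by the inverse law of cosines:
  cos(∠AZP) = (ZA² + ZP² - AP²) / (2·ZA·ZP)
  ∠AZP = 123.2°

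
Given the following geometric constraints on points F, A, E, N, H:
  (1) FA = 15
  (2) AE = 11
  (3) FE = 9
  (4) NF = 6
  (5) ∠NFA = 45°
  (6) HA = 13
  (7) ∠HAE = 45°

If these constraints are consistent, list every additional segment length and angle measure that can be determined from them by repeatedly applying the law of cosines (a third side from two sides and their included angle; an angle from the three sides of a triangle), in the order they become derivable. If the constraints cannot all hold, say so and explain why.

The constraints are consistent. Derivable facts, in order:
After 1 step:
- AN ≈ 11.56
- EH ≈ 9.37
- ∠AEF = 96.67°
- ∠AFE = 46.75°
- ∠EAF = 36.58°
After 2 steps:
- ∠AEH = 78.88°
- ∠AHE = 56.12°
- ∠ANF = 113.48°
- ∠FAN = 21.52°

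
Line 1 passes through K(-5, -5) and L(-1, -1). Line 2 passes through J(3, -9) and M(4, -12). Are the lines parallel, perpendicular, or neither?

Slope of line 1: m1 = (-1 - -5)/(-1 - -5) = 4/4 = 1
Slope of line 2: m2 = (-12 - -9)/(4 - 3) = -3/1 = -3
m1 != m2 (1 != -3), so not parallel.
m1 * m2 = (1) * (-3) = -3 != -1, so not perpendicular.
The lines are neither parallel nor perpendicular.

Neither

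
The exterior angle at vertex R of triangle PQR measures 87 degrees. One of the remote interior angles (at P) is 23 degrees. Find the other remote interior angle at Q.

By the exterior angle theorem: exterior angle = sum of remote interior angles.
87 = 23 + angle Q
angle Q = 87 - 23 = 64 degrees

64 degrees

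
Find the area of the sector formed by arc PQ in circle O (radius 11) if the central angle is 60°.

The full circle has area πr² = π(11)² = 121*pi.
The sector covers 60° out of 360°, a fraction of 1/6.
Sector area = 121*pi × 1/6 = 121*pi/6.

121*pi/6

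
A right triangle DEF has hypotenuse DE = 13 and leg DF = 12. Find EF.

EF = sqrt(13^2 - 12^2) = sqrt(25) = 5

5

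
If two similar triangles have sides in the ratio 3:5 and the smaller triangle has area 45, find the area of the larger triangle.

For similar figures, the area ratio equals the square of the side ratio.
Side ratio (the smaller triangle to the larger triangle) = 3:5, so area ratio = 3^2:5^2 = 9:25.
If the area of the smaller triangle is 45, then the area of the larger triangle = 45 * (25/9) = 125.

125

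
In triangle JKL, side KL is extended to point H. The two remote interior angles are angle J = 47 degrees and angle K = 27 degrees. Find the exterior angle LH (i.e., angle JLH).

Exterior angle = 47 + 27 = 74 degrees (exterior angle theorem).

74 degrees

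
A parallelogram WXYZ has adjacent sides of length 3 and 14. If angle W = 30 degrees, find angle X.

In a parallelogram, consecutive angles are supplementary (sum to 180°).
angle X = 180 - angle W
angle X = 180 - 30
angle X = 150 degrees

150 degrees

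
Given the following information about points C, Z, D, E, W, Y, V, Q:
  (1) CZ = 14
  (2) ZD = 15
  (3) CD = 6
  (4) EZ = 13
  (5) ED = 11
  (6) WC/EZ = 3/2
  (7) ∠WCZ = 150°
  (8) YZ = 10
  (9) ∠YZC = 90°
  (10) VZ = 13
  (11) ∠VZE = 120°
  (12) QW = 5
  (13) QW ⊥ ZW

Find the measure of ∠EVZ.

Step 1: By the law of cosines on triangle VZE: VE² = 13² + 13² − 2·13·13·cos(120°) = 507, so VE = 13·√3.
Step 2: By the inverse law of cosines on triangle EVZ: cos(∠EVZ) = ((13·√3)² + 13² − 13²) / (2·13·√3·13) = 507/585.43 = 0.866, so ∠EVZ = 30°.

Therefore, the measure of angle ∠EVZ = 30°.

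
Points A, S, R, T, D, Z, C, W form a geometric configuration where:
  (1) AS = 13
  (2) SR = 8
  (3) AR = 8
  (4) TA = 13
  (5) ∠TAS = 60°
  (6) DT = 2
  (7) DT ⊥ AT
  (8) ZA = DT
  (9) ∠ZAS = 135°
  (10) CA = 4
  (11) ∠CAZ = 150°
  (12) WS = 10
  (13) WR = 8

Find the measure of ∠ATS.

Step 1: By the law of cosines on triangle TAS: TS² = 13² + 13² − 2·13·13·cos(60°) = 169, so TS = 13.
Step 2: By the inverse law of cosines on triangle ATS: cos(∠ATS) = (13² + 13² − 13²) / (2·13·13) = 169/338 = 0.5, so ∠ATS = 60°.

Therefore, the measure of angle ∠ATS = 60°.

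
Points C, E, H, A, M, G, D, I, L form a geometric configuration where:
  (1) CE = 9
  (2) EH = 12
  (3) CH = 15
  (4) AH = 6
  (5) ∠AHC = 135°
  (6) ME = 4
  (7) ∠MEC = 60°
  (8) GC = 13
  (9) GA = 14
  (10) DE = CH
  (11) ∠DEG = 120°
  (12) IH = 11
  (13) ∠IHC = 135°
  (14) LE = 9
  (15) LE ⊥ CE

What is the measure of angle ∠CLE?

Step 1: By the law of cosines on triangle LEC: LC² = 9² + 9² − 2·9·9·cos(90°) = 162, so LC = 9·√2.
Step 2: By the inverse law of cosines on triangle CLE: cos(∠CLE) = ((9·√2)² + 9² − 9²) / (2·9·√2·9) = 162/229.1 = 0.7071, so ∠CLE = 45°.

Therefore, the measure of angle ∠CLE = 45°.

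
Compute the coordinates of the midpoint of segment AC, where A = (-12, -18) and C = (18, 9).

The midpoint is the point halfway along the segment.
Move half the horizontal distance: -12 + (18 - -12)/2 = -12 + 30/2 = 3
Move half the vertical distance: -18 + (9 - -18)/2 = -18 + 27/2 = -9/2
Midpoint = (3, -9/2)

(3, -9/2)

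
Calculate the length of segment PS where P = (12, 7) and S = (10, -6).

The horizontal distance is |10 - 12| = 2 and the vertical distance is |-6 - 7| = 13.
By the Pythagorean theorem, d = sqrt(2^2 + 13^2) = sqrt(173).

sqrt(173)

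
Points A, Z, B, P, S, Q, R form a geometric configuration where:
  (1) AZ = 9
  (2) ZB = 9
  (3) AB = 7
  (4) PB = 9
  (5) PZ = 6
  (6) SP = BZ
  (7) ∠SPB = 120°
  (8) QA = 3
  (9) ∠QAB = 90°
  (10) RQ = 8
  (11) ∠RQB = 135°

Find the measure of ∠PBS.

From the given relations: SP = BZ = 9.
Step 1: By the law of cosines on triangle BPS: BS² = 9² + 9² − 2·9·9·cos(120°) = 243, so BS = 9·√3.
Step 2: By the inverse law of cosines on triangle PBS: cos(∠PBS) = (9² + (9·√3)² − 9²) / (2·9·9·√3) = 243/280.59 = 0.866, so ∠PBS = 30°.

Therefore, the measure of angle ∠PBS = 30°.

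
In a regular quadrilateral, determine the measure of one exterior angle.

Each exterior angle of a regular n-gon is 360 / n.
For n = 4: 360 / 4 = 90 degrees.

90 degrees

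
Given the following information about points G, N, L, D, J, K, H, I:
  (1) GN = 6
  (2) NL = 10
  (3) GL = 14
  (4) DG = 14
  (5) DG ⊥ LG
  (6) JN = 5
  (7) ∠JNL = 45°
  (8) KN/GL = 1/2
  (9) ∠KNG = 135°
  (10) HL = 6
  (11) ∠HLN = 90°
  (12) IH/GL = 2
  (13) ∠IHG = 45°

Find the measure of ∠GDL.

Step 1: By the law of cosines on triangle DGL: DL² = 14² + 14² − 2·14·14·cos(90°) = 392, so DL = 14·√2.
Step 2: By the inverse law of cosines on triangle GDL: cos(∠GDL) = (14² + (14·√2)² − 14²) / (2·14·14·√2) = 392/554.37 = 0.7071, so ∠GDL = 45°.

Therefore, the measure of angle ∠GDL = 45°.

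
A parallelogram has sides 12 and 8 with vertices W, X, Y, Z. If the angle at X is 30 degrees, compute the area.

The area of a parallelogram equals the product of two adjacent sides times the sine of the included angle.
This is because the height equals 8 * sin(30°) = 4.
Area = 12 * 4 = 48

48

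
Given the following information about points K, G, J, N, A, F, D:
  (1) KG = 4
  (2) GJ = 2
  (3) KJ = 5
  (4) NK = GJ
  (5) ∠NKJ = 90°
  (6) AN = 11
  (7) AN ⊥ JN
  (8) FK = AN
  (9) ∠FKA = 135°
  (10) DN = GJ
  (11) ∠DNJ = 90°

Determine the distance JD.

From the given relations: NK = GJ = 2; DN = GJ = 2.
Step 1: By the law of cosines on triangle JKN: JN² = 5² + 2² − 2·5·2·cos(90°) = 29, so JN = √29.
Step 2: By the law of cosines on triangle JND: JD² = √29² + 2² − 2·√29·2·cos(90°) = 33, so JD = √33.

Therefore, the length of JD = √33.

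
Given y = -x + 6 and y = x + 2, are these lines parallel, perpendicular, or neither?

Slope of line 1: m1 = -1
Slope of line 2: m2 = 1
Two lines are perpendicular when the product of their slopes is -1 (negative reciprocals).
m1 * m2 = (-1) * (1) = -1, confirming perpendicularity.

Perpendicular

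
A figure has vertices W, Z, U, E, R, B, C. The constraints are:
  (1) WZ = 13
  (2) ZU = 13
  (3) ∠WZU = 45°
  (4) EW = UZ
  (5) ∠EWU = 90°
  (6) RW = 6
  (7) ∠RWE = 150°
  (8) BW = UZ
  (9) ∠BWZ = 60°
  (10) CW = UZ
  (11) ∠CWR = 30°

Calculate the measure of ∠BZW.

From the given relations: BW = UZ = 13.
Step 1: By the law of cosines on triangle ZWB: ZB² = 13² + 13² − 2·13·13·cos(60°) = 169, so ZB = 13.
Step 2: By the inverse law of cosines on triangle BZW: cos(∠BZW) = (13² + 13² − 13²) / (2·13·13) = 169/338 = 0.5, so ∠BZW = 60°.

Therefore, the measure of angle ∠BZW = 60°.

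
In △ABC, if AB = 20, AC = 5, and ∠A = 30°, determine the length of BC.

By the law of cosines: BC^2 = AB^2 + AC^2 - 2*AB*AC*cos(A)
BC^2 = 20^2 + 5^2 - 2*20*5*cos(30°)
BC^2 = 400 + 25 - 200*(sqrt(3)/2)
BC^2 = 425 - 100*sqrt(3)
BC = 5*sqrt(17 - 4*sqrt(3))

5*sqrt(17 - 4*sqrt(3))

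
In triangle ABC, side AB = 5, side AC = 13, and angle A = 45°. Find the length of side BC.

By the law of cosines: BC^2 = AB^2 + AC^2 - 2*AB*AC*cos(A)
BC^2 = 5^2 + 13^2 - 2*5*13*cos(45°)
BC^2 = 25 + 169 - 130*(sqrt(2)/2)
BC^2 = 194 - 65*sqrt(2)
BC = sqrt(194 - 65*sqrt(2))

sqrt(194 - 65*sqrt(2))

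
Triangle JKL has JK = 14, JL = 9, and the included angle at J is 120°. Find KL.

By the law of cosines: KL^2 = JK^2 + JL^2 - 2*JK*JL*cos(J)
KL^2 = 14^2 + 9^2 - 2*14*9*cos(120°)
KL^2 = 196 + 81 - 252*(-1/2)
KL^2 = 403
KL = sqrt(403)

sqrt(403)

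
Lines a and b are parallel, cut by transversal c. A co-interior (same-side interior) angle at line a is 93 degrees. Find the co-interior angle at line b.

Co-interior angles sum to 180: 180 - 93 = 87 degrees.

87 degrees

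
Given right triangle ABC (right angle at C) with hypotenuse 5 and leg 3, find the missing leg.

By the Pythagorean theorem: BC^2 = AB^2 - AC^2
BC^2 = 5^2 - 3^2 = 25 - 9 = 16
BC = sqrt(16) = 4

4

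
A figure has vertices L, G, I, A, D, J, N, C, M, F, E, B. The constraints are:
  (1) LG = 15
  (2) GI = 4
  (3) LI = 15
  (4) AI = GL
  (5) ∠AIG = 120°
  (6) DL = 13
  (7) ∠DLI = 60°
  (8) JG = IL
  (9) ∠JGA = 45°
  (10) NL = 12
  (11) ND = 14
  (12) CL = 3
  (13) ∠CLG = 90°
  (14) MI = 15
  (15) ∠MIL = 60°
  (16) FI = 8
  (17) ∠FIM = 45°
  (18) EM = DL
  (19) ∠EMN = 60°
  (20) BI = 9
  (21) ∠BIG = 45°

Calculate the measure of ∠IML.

Step 1: By the law of cosines on triangle MIL: ML² = 15² + 15² − 2·15·15·cos(60°) = 225, so ML = 15.
Step 2: By the inverse law of cosines on triangle IML: cos(∠IML) = (15² + 15² − 15²) / (2·15·15) = 225/450 = 0.5, so ∠IML = 60°.

Therefore, the measure of angle ∠IML = 60°.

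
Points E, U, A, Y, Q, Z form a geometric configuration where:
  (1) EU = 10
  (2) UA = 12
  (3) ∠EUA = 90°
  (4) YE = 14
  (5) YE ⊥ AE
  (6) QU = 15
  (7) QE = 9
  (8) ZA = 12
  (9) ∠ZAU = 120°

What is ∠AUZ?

Step 1: By the law of cosines on triangle UAZ: UZ² = 12² + 12² − 2·12·12·cos(120°) = 432, so UZ = 12·√3.
Step 2: By the inverse law of cosines on triangle AUZ: cos(∠AUZ) = (12² + (12·√3)² − 12²) / (2·12·12·√3) = 432/498.83 = 0.866, so ∠AUZ = 30°.

Therefore, the measure of angle ∠AUZ = 30°.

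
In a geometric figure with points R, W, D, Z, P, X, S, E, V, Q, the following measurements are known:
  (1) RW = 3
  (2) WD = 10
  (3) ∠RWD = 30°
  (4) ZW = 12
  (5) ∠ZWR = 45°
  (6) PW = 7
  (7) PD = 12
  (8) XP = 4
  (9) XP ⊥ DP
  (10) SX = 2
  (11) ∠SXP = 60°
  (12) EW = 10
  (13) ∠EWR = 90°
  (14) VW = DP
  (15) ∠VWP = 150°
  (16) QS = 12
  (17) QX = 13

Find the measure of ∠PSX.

Step 1: By the law of cosines on triangle SXP: SP² = 2² + 4² − 2·2·4·cos(60°) = 12, so SP = 2·√3.
Step 2: By the inverse law of cosines on triangle PSX: cos(∠PSX) = ((2·√3)² + 2² − 4²) / (2·2·√3·2) = 0/13.86 = 0, so ∠PSX = 90°.

Therefore, the measure of angle ∠PSX = 90°.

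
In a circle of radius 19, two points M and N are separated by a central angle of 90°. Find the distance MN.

Chord length = 2r sin(θ/2)
= 2 × 19 × sin(90°/2)
= 2 × 19 × sin(45°)
= 19*sqrt(2)

19*sqrt(2)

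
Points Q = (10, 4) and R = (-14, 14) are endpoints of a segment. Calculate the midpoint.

M = ((x₁ + x₂)/2, (y₁ + y₂)/2)
= ((10 + -14)/2, (4 + 14)/2)
= (-4/2, 18/2) = (-2, 9)

(-2, 9)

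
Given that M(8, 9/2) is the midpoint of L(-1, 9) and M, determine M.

Using the midpoint formula: M = ((x1 + x2)/2, (y1 + y2)/2)
We know M = (8, 9/2) and L = (-1, 9)
For x: 8 = (-1 + x2)/2, so x2 = 2*8 - -1 = 17
For y: 9/2 = (9 + y2)/2, so y2 = 2*9/2 - 9 = 0
M = (17, 0)

(17, 0)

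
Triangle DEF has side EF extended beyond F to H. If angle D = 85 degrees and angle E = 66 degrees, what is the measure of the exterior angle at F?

The interior angle at F is 180 - 85 - 66 = 29 degrees.
The exterior angle and interior angle at F are supplementary:
Exterior angle = 180 - 29 = 151 degrees.

151 degrees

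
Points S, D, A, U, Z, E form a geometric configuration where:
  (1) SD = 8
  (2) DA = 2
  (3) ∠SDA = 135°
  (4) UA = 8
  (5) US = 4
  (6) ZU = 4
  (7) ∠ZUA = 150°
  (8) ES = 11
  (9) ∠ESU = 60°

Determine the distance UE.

Step 1: By the law of cosines on triangle USE: UE² = 4² + 11² − 2·4·11·cos(60°) = 93, so UE = √93.

Therefore, the length of UE = √93.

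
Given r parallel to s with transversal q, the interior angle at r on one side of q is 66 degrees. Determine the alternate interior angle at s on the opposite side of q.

Alternate interior angles formed by parallel lines and a transversal are equal.
The given angle is 66 degrees.
The alternate interior angle = 66 degrees.

66 degrees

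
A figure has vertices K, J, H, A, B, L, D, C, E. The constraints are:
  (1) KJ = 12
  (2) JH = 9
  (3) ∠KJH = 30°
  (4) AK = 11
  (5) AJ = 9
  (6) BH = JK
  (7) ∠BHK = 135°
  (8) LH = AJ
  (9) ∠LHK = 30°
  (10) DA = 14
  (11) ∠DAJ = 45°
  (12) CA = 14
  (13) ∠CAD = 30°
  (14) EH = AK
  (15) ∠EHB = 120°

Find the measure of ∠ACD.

Step 1: By the law of cosines on triangle CAD: CD² = 14² + 14² − 2·14·14·cos(30°) = 52.52, so CD ≈ 7.25.
Step 2: By the inverse law of cosines on triangle ACD: cos(∠ACD) = (14² + 7.25² − 14²) / (2·14·7.25) = 52.52/202.91 = 0.2588, so ∠ACD = 75°.

Therefore, the measure of angle ∠ACD = 75°.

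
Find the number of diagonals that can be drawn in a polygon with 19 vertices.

The number of diagonals in an n-gon is n(n - 3)/2.
For n = 19: 19(19 - 3)/2 = 19 × 16 / 2 = 152.

152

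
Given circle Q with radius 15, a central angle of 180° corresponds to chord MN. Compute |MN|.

Chord length = 2r sin(θ/2)
= 2 × 15 × sin(180°/2)
= 2 × 15 × sin(90°)
= 30

30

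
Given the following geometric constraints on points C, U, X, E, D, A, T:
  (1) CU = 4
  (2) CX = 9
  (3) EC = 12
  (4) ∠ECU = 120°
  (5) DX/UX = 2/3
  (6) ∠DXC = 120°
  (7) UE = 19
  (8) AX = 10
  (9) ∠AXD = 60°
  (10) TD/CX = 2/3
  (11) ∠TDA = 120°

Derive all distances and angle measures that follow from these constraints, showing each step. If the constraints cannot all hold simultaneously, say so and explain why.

These constraints are not satisfiable: by the triangle inequality in triangle CUE, (1) CU = 4 and (3) EC = 12 force UE ≤ 4 + 12 = 16, but (7) says UE = 19. No planar figure meets all of them, so nothing further can be derived.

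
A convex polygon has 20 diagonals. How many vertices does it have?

Using d = n(n - 3)/2, we solve 20 = n(n - 3)/2.
So n(n - 3) = 40.
Testing n = 8: 8 * 5 = 40 = 40. Correct.
The polygon has 8 sides.

8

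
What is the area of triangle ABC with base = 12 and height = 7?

A triangle's area is half the area of a rectangle with the same base and height.
Area = (1/2) * 12 * 7 = 42.

42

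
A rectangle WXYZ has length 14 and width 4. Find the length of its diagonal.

d = sqrt(14^2 + 4^2) = sqrt(212) = 2*sqrt(53)

2*sqrt(53)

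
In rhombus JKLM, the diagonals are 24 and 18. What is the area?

The diagonals of a rhombus divide it into four right triangles.
Each triangle has legs 24/ 2 = 12 and 18/2 = 9, so each has area (1/2)*12*9 = 54.
Four such triangles give total area = (d1 * d2) / 2 = 216.

216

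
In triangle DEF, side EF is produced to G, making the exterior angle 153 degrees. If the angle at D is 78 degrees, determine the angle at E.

By the exterior angle theorem: exterior angle = sum of remote interior angles.
153 = 78 + angle E
angle E = 153 - 78 = 75 degrees

75 degrees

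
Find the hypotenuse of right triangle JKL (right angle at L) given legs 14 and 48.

JK = sqrt(14^2 + 48^2) = sqrt(2500) = 50

50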